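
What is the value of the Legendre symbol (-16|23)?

-1

First reduce: -16 ≡ 7 (mod 23).
Reciprocity: 7 ≡ 3 and 23 ≡ 3 (mod 4), so (7/23) = −(23/7).
Reduce top mod 7: now compute (2/7).
Pull out 2: since 7 ≡ 7 (mod 8), (2/7) = +1.
Reached (1/7) = 1. Collecting the sign flips along the way, the symbol is -1.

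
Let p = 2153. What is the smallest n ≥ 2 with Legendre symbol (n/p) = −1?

(2/2153) = +1, so 2 is a residue.
(3/2153) = −1, so 3 is the smallest positive non-residue mod 2153.

3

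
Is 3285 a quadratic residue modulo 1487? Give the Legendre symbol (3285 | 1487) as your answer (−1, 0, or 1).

First reduce: 3285 ≡ 311 (mod 1487).
Reciprocity: 311 ≡ 3 and 1487 ≡ 3 (mod 4), so (311/1487) = −(1487/311).
Reduce top mod 311: now compute (243/311).
Reciprocity: 243 ≡ 3 and 311 ≡ 3 (mod 4), so (243/311) = −(311/243).
Reduce top mod 243: now compute (68/243).
Pull out 2^2: since 243 ≡ 3 (mod 8), (2/243) = -1, so (2/243)^2 = +1.
Reciprocity: 17 ≡ 1 and 243 ≡ 3 (mod 4), so (17/243) = +(243/17).
Reduce top mod 17: now compute (5/17).
Reciprocity: 5 ≡ 1 and 17 ≡ 1 (mod 4), so (5/17) = +(17/5).
Reduce top mod 5: now compute (2/5).
Pull out 2: since 5 ≡ 5 (mod 8), (2/5) = -1.
Reached (1/5) = 1. Collecting the sign flips along the way, the symbol is -1.

-1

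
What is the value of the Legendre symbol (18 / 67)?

Pull out 2: since 67 ≡ 3 (mod 8), (2/67) = -1.
Reciprocity: 9 ≡ 1 and 67 ≡ 3 (mod 4), so (9/67) = +(67/9).
Reduce top mod 9: now compute (4/9).
Pull out 2^2: since 9 ≡ 1 (mod 8), (2/9) = +1, so (2/9)^2 = +1.
Reached (1/9) = 1. Collecting the sign flips along the way, the symbol is -1.

-1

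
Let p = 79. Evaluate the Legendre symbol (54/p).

Euler's criterion: (54/79) ≡ 54^39 (mod 79).
54^2 ≡ 72 (mod 79)
54^4 ≡ 49 (mod 79)
54^8 ≡ 31 (mod 79)
54^16 ≡ 13 (mod 79)
54^32 ≡ 11 (mod 79)
54^39 = 54^(32+4+2+1) ≡ 78 (mod 79).
Result is 78 ≡ −1, so (54/79) = −1.

-1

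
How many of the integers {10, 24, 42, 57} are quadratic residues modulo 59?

1

(10/59) = -1 → non-residue.
(24/59) = -1 → non-residue.
(42/59) = -1 → non-residue.
(57/59) = +1 → QR.
Total quadratic residues among the 4: 1.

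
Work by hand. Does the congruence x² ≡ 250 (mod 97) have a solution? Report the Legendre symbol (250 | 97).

-1

First reduce: 250 ≡ 56 (mod 97).
Pull out 2^3: since 97 ≡ 1 (mod 8), (2/97) = +1, so (2/97)^3 = +1.
Reciprocity: 7 ≡ 3 and 97 ≡ 1 (mod 4), so (7/97) = +(97/7).
Reduce top mod 7: now compute (6/7).
Pull out 2: since 7 ≡ 7 (mod 8), (2/7) = +1.
Reciprocity: 3 ≡ 3 and 7 ≡ 3 (mod 4), so (3/7) = −(7/3).
Reduce top mod 3: now compute (1/3).
Reached (1/3) = 1. Collecting the sign flips along the way, the symbol is -1.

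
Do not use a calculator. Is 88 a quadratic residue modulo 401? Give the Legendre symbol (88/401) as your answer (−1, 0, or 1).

Pull out 2^3: since 401 ≡ 1 (mod 8), (2/401) = +1, so (2/401)^3 = +1.
Reciprocity: 11 ≡ 3 and 401 ≡ 1 (mod 4), so (11/401) = +(401/11).
Reduce top mod 11: now compute (5/11).
Reciprocity: 5 ≡ 1 and 11 ≡ 3 (mod 4), so (5/11) = +(11/5).
Reduce top mod 5: now compute (1/5).
Reached (1/5) = 1. Collecting the sign flips along the way, the symbol is +1.

1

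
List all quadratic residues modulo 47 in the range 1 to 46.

Square k = 1,…,23 (k and 47−k give the same square):
1²=1, 2²=4, 3²=9, 4²=16, 5²=25, 6²=36, 7²≡2, 8²≡17, 9²≡34, 10²≡6, 11²≡27, 12²≡3, 13²≡28, 14²≡8, 15²≡37, 16²≡21, 17²≡7, 18²≡42, 19²≡32, 20²≡24, 21²≡18, 22²≡14, 23²≡12 (mod 47).
So the quadratic residues mod 47 are {1, 2, 3, 4, 6, 7, 8, 9, 12, 14, 16, 17, 18, 21, 24, 25, 27, 28, 32, 34, 36, 37, 42}.

1,2,3,4,6,7,8,9,12,14,16,17,18,21,24,25,27,28,32,34,36,37,42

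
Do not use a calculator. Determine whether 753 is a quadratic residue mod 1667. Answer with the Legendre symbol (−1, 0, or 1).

-1

Reciprocity: 753 ≡ 1 and 1667 ≡ 3 (mod 4), so (753/1667) = +(1667/753).
Reduce top mod 753: now compute (161/753).
Reciprocity: 161 ≡ 1 and 753 ≡ 1 (mod 4), so (161/753) = +(753/161).
Reduce top mod 161: now compute (109/161).
Reciprocity: 109 ≡ 1 and 161 ≡ 1 (mod 4), so (109/161) = +(161/109).
Reduce top mod 109: now compute (52/109).
Pull out 2^2: since 109 ≡ 5 (mod 8), (2/109) = -1, so (2/109)^2 = +1.
Reciprocity: 13 ≡ 1 and 109 ≡ 1 (mod 4), so (13/109) = +(109/13).
Reduce top mod 13: now compute (5/13).
Reciprocity: 5 ≡ 1 and 13 ≡ 1 (mod 4), so (5/13) = +(13/5).
Reduce top mod 5: now compute (3/5).
Reciprocity: 3 ≡ 3 and 5 ≡ 1 (mod 4), so (3/5) = +(5/3).
Reduce top mod 3: now compute (2/3).
Pull out 2: since 3 ≡ 3 (mod 8), (2/3) = -1.
Reached (1/3) = 1. Collecting the sign flips along the way, the symbol is -1.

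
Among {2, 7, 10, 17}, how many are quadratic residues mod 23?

(2/23) = +1 → QR.
(7/23) = -1 → non-residue.
(10/23) = -1 → non-residue.
(17/23) = -1 → non-residue.
Total quadratic residues among the 4: 1.

1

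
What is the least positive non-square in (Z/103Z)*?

(2/103) = +1, so 2 is a residue.
(3/103) = −1, so 3 is the smallest positive non-residue mod 103.

3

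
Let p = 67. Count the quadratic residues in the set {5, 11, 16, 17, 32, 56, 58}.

(5/67) = -1 → non-residue.
(11/67) = -1 → non-residue.
(16/67) = +1 → QR.
(17/67) = +1 → QR.
(32/67) = -1 → non-residue.
(56/67) = +1 → QR.
(58/67) = -1 → non-residue.
Total quadratic residues among the 7: 3.

3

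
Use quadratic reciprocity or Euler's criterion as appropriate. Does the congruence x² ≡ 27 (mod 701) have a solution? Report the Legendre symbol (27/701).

Euler's criterion: (27/701) ≡ 27^350 (mod 701).
27^2 ≡ 28 (mod 701)
27^4 ≡ 83 (mod 701)
27^8 ≡ 580 (mod 701)
27^16 ≡ 621 (mod 701)
27^32 ≡ 91 (mod 701)
27^64 ≡ 570 (mod 701)
27^128 ≡ 337 (mod 701)
27^256 ≡ 7 (mod 701)
27^350 = 27^(256+64+16+8+4+2) ≡ 700 (mod 701).
Result is 700 ≡ −1, so (27/701) = −1.

-1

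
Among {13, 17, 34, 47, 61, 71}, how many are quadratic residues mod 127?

6

(13/127) = +1 → QR.
(17/127) = +1 → QR.
(34/127) = +1 → QR.
(47/127) = +1 → QR.
(61/127) = +1 → QR.
(71/127) = +1 → QR.
Total quadratic residues among the 6: 6.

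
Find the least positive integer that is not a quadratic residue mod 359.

7

(2/359) = +1, so 2 is a residue.
(3/359) = +1, so 3 is a residue.
(4/359) = +1, so 4 is a residue.
(5/359) = +1, so 5 is a residue.
(6/359) = +1, so 6 is a residue.
(7/359) = −1, so 7 is the smallest positive non-residue mod 359.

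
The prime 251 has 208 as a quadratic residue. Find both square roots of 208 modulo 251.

Since 251 ≡ 3 (mod 4), a square root of 208 is 208^((251+1)/4) = 208^63 mod 251.
Repeated squaring: 208^2≡92, 208^4≡181, 208^8≡131, 208^16≡93, 208^32≡115 (mod 251).
208^63 = 208^(32+16+8+4+2+1) ≡ 31 (mod 251).
Check: 31² = 961 ≡ 208 (mod 251). The two roots are 31 and 220.

31, 220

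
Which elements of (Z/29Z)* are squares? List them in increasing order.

Square k = 1,…,14 (k and 29−k give the same square):
1²=1, 2²=4, 3²=9, 4²=16, 5²=25, 6²≡7, 7²≡20, 8²≡6, 9²≡23, 10²≡13, 11²≡5, 12²≡28, 13²≡24, 14²≡22 (mod 29).
So the quadratic residues mod 29 are {1, 4, 5, 6, 7, 9, 13, 16, 20, 22, 23, 24, 25, 28}.

1,4,5,6,7,9,13,16,20,22,23,24,25,28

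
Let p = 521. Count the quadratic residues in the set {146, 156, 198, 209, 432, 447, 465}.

2

(146/521) = -1 → non-residue.
(156/521) = -1 → non-residue.
(198/521) = +1 → QR.
(209/521) = -1 → non-residue.
(432/521) = -1 → non-residue.
(447/521) = +1 → QR.
(465/521) = -1 → non-residue.
Total quadratic residues among the 7: 2.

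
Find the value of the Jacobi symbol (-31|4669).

First reduce: -31 ≡ 4638 (mod 4669).
Pull out 2: since 4669 ≡ 5 (mod 8), (2/4669) = -1.
Reciprocity: 2319 ≡ 3 and 4669 ≡ 1 (mod 4), so (2319/4669) = +(4669/2319).
Reduce top mod 2319: now compute (31/2319).
Reciprocity: 31 ≡ 3 and 2319 ≡ 3 (mod 4), so (31/2319) = −(2319/31).
Reduce top mod 31: now compute (25/31).
Reciprocity: 25 ≡ 1 and 31 ≡ 3 (mod 4), so (25/31) = +(31/25).
Reduce top mod 25: now compute (6/25).
Pull out 2: since 25 ≡ 1 (mod 8), (2/25) = +1.
Reciprocity: 3 ≡ 3 and 25 ≡ 1 (mod 4), so (3/25) = +(25/3).
Reduce top mod 3: now compute (1/3).
Reached (1/3) = 1. Collecting the sign flips along the way, the symbol is +1.

1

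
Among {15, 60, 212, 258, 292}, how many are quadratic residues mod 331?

(15/331) = -1 → non-residue.
(60/331) = -1 → non-residue.
(212/331) = +1 → QR.
(258/331) = +1 → QR.
(292/331) = -1 → non-residue.
Total quadratic residues among the 5: 2.

2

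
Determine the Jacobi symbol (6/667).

1

Pull out 2: since 667 ≡ 3 (mod 8), (2/667) = -1.
Reciprocity: 3 ≡ 3 and 667 ≡ 3 (mod 4), so (3/667) = −(667/3).
Reduce top mod 3: now compute (1/3).
Reached (1/3) = 1. Collecting the sign flips along the way, the symbol is +1.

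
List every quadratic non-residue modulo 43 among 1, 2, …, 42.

2,3,5,7,8,12,18,19,20,22,26,27,28,29,30,32,33,34,37,39,42

Square k = 1,…,21 (k and 43−k give the same square):
1²=1, 2²=4, 3²=9, 4²=16, 5²=25, 6²=36, 7²≡6, 8²≡21, 9²≡38, 10²≡14, 11²≡35, 12²≡15, 13²≡40, 14²≡24, 15²≡10, 16²≡41, 17²≡31, 18²≡23, 19²≡17, 20²≡13, 21²≡11 (mod 43).
The residues are {1, 4, 6, 9, 10, 11, 13, 14, 15, 16, 17, 21, 23, 24, 25, 31, 35, 36, 38, 40, 41}; the non-residues are the remaining 21 nonzero classes.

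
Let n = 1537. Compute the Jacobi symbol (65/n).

-1

Reciprocity: 65 ≡ 1 and 1537 ≡ 1 (mod 4), so (65/1537) = +(1537/65).
Reduce top mod 65: now compute (42/65).
Pull out 2: since 65 ≡ 1 (mod 8), (2/65) = +1.
Reciprocity: 21 ≡ 1 and 65 ≡ 1 (mod 4), so (21/65) = +(65/21).
Reduce top mod 21: now compute (2/21).
Pull out 2: since 21 ≡ 5 (mod 8), (2/21) = -1.
Reached (1/21) = 1. Collecting the sign flips along the way, the symbol is -1.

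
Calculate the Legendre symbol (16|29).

Pull out 2^4: since 29 ≡ 5 (mod 8), (2/29) = -1, so (2/29)^4 = +1.
Reached (1/29) = 1. Collecting the sign flips along the way, the symbol is +1.

1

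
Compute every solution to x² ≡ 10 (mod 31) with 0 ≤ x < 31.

Since 31 ≡ 3 (mod 4), a square root of 10 is 10^((31+1)/4) = 10^8 mod 31.
Repeated squaring: 10^2≡7, 10^4≡18, 10^8≡14 (mod 31).
10^8 = 10^(8) ≡ 14 (mod 31).
Check: 14² = 196 ≡ 10 (mod 31). The two roots are 14 and 17.

14, 17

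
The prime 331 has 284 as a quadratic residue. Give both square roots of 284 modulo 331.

51, 280

Since 331 ≡ 3 (mod 4), a square root of 284 is 284^((331+1)/4) = 284^83 mod 331.
Repeated squaring: 284^2≡223, 284^4≡79, 284^8≡283, 284^16≡318, 284^32≡169, 284^64≡95 (mod 331).
284^83 = 284^(64+16+2+1) ≡ 280 (mod 331).
Check: 280² = 78400 ≡ 284 (mod 331). The two roots are 51 and 280.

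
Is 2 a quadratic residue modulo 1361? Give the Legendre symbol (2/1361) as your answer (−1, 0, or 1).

1

Pull out 2: since 1361 ≡ 1 (mod 8), (2/1361) = +1.
Reached (1/1361) = 1. Collecting the sign flips along the way, the symbol is +1.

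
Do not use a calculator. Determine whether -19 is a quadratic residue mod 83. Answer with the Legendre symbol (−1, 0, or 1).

1

First reduce: -19 ≡ 64 (mod 83).
Pull out 2^6: since 83 ≡ 3 (mod 8), (2/83) = -1, so (2/83)^6 = +1.
Reached (1/83) = 1. Collecting the sign flips along the way, the symbol is +1.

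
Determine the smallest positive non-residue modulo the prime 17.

(2/17) = +1, so 2 is a residue.
(3/17) = −1, so 3 is the smallest positive non-residue mod 17.

3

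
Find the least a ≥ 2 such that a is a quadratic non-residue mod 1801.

11

(2/1801) = +1, so 2 is a residue.
(3/1801) = +1, so 3 is a residue.
(4/1801) = +1, so 4 is a residue.
(5/1801) = +1, so 5 is a residue.
(6/1801) = +1, so 6 is a residue.
(7/1801) = +1, so 7 is a residue.
(8/1801) = +1, so 8 is a residue.
(9/1801) = +1, so 9 is a residue.
(10/1801) = +1, so 10 is a residue.
(11/1801) = −1, so 11 is the smallest positive non-residue mod 1801.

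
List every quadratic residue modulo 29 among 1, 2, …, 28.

1, 4, 5, 6, 7, 9, 13, 16, 20, 22, 23, 24, 25, 28

Square k = 1,…,14 (k and 29−k give the same square):
1²=1, 2²=4, 3²=9, 4²=16, 5²=25, 6²≡7, 7²≡20, 8²≡6, 9²≡23, 10²≡13, 11²≡5, 12²≡28, 13²≡24, 14²≡22 (mod 29).
So the quadratic residues mod 29 are {1, 4, 5, 6, 7, 9, 13, 16, 20, 22, 23, 24, 25, 28}.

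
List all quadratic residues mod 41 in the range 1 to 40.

1, 2, 4, 5, 8, 9, 10, 16, 18, 20, 21, 23, 25, 31, 32, 33, 36, 37, 39, 40

Square k = 1,…,20 (k and 41−k give the same square):
1²=1, 2²=4, 3²=9, 4²=16, 5²=25, 6²=36, 7²≡8, 8²≡23, 9²≡40, 10²≡18, 11²≡39, 12²≡21, 13²≡5, 14²≡32, 15²≡20, 16²≡10, 17²≡2, 18²≡37, 19²≡33, 20²≡31 (mod 41).
So the quadratic residues mod 41 are {1, 2, 4, 5, 8, 9, 10, 16, 18, 20, 21, 23, 25, 31, 32, 33, 36, 37, 39, 40}.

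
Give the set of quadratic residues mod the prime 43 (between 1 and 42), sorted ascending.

1 4 6 9 10 11 13 14 15 16 17 21 23 24 25 31 35 36 38 40 41

Square k = 1,…,21 (k and 43−k give the same square):
1²=1, 2²=4, 3²=9, 4²=16, 5²=25, 6²=36, 7²≡6, 8²≡21, 9²≡38, 10²≡14, 11²≡35, 12²≡15, 13²≡40, 14²≡24, 15²≡10, 16²≡41, 17²≡31, 18²≡23, 19²≡17, 20²≡13, 21²≡11 (mod 43).
So the quadratic residues mod 43 are {1, 4, 6, 9, 10, 11, 13, 14, 15, 16, 17, 21, 23, 24, 25, 31, 35, 36, 38, 40, 41}.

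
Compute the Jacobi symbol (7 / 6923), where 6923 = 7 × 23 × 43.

Reciprocity: 7 ≡ 3 and 6923 ≡ 3 (mod 4), so (7/6923) = −(6923/7).
Reduce top mod 7: now compute (0/7).
Top reduces to 0: gcd > 1, so the symbol is 0.

0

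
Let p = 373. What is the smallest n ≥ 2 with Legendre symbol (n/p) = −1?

2

(2/373) = −1, so 2 is the smallest positive non-residue mod 373.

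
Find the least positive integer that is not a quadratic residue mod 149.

2

(2/149) = −1, so 2 is the smallest positive non-residue mod 149.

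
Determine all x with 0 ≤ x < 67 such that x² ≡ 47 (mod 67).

28, 39

Since 67 ≡ 3 (mod 4), a square root of 47 is 47^((67+1)/4) = 47^17 mod 67.
Repeated squaring: 47^2≡65, 47^4≡4, 47^8≡16, 47^16≡55 (mod 67).
47^17 = 47^(16+1) ≡ 39 (mod 67).
Check: 39² = 1521 ≡ 47 (mod 67). The two roots are 28 and 39.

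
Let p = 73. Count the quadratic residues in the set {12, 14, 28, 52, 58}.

(12/73) = +1 → QR.
(14/73) = -1 → non-residue.
(28/73) = -1 → non-residue.
(52/73) = -1 → non-residue.
(58/73) = -1 → non-residue.
Total quadratic residues among the 5: 1.

1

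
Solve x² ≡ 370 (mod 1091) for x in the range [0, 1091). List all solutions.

Since 1091 ≡ 3 (mod 4), a square root of 370 is 370^((1091+1)/4) = 370^273 mod 1091.
Repeated squaring: 370^2≡525, 370^4≡693, 370^8≡209, 370^16≡41, 370^32≡590, 370^64≡71, 370^128≡677, 370^256≡109 (mod 1091).
370^273 = 370^(256+16+1) ≡ 665 (mod 1091).
Check: 665² = 442225 ≡ 370 (mod 1091). The two roots are 426 and 665.

426, 665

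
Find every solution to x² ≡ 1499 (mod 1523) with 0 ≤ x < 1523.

Since 1523 ≡ 3 (mod 4), a square root of 1499 is 1499^((1523+1)/4) = 1499^381 mod 1523.
Repeated squaring: 1499^2≡576, 1499^4≡1285, 1499^8≡293, 1499^16≡561, 1499^32≡983, 1499^64≡707, 1499^128≡305, 1499^256≡122 (mod 1523).
1499^381 = 1499^(256+64+32+16+8+4+1) ≡ 1231 (mod 1523).
Check: 1231² = 1515361 ≡ 1499 (mod 1523). The two roots are 292 and 1231.

292, 1231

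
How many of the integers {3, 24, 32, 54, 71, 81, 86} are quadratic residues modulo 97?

(3/97) = +1 → QR.
(24/97) = +1 → QR.
(32/97) = +1 → QR.
(54/97) = +1 → QR.
(71/97) = -1 → non-residue.
(81/97) = +1 → QR.
(86/97) = +1 → QR.
Total quadratic residues among the 7: 6.

6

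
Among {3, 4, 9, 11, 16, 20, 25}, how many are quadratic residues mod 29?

(3/29) = -1 → non-residue.
(4/29) = +1 → QR.
(9/29) = +1 → QR.
(11/29) = -1 → non-residue.
(16/29) = +1 → QR.
(20/29) = +1 → QR.
(25/29) = +1 → QR.
Total quadratic residues among the 7: 5.

5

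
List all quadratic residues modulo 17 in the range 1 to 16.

1, 2, 4, 8, 9, 13, 15, 16

Square k = 1,…,8 (k and 17−k give the same square):
1²=1, 2²=4, 3²=9, 4²=16, 5²≡8, 6²≡2, 7²≡15, 8²≡13 (mod 17).
So the quadratic residues mod 17 are {1, 2, 4, 8, 9, 13, 15, 16}.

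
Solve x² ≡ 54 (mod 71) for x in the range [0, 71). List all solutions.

Since 71 ≡ 3 (mod 4), a square root of 54 is 54^((71+1)/4) = 54^18 mod 71.
Repeated squaring: 54^2≡5, 54^4≡25, 54^8≡57, 54^16≡54 (mod 71).
54^18 = 54^(16+2) ≡ 57 (mod 71).
Check: 57² = 3249 ≡ 54 (mod 71). The two roots are 14 and 57.

14, 57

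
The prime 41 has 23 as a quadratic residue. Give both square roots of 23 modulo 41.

8, 33

41 ≡ 1 (mod 4), so we find a root by search.
Trying successive values, 8² = 64 ≡ 23 (mod 41). The other root is 41 − 8 = 33.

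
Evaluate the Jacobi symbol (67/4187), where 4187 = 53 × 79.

-1

Reciprocity: 67 ≡ 3 and 4187 ≡ 3 (mod 4), so (67/4187) = −(4187/67).
Reduce top mod 67: now compute (33/67).
Reciprocity: 33 ≡ 1 and 67 ≡ 3 (mod 4), so (33/67) = +(67/33).
Reduce top mod 33: now compute (1/33).
Reached (1/33) = 1. Collecting the sign flips along the way, the symbol is -1.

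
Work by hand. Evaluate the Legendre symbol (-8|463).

First reduce: -8 ≡ 455 (mod 463).
Reciprocity: 455 ≡ 3 and 463 ≡ 3 (mod 4), so (455/463) = −(463/455).
Reduce top mod 455: now compute (8/455).
Pull out 2^3: since 455 ≡ 7 (mod 8), (2/455) = +1, so (2/455)^3 = +1.
Reached (1/455) = 1. Collecting the sign flips along the way, the symbol is -1.

-1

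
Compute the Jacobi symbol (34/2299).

Pull out 2: since 2299 ≡ 3 (mod 8), (2/2299) = -1.
Reciprocity: 17 ≡ 1 and 2299 ≡ 3 (mod 4), so (17/2299) = +(2299/17).
Reduce top mod 17: now compute (4/17).
Pull out 2^2: since 17 ≡ 1 (mod 8), (2/17) = +1, so (2/17)^2 = +1.
Reached (1/17) = 1. Collecting the sign flips along the way, the symbol is -1.

-1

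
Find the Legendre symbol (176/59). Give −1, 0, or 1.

-1

Euler's criterion: (176/59) ≡ 58^29 (mod 59).
58^2 ≡ 1 (mod 59)
58^4 ≡ 1 (mod 59)
58^8 ≡ 1 (mod 59)
58^16 ≡ 1 (mod 59)
58^29 = 58^(16+8+4+1) ≡ 58 (mod 59).
Result is 58 ≡ −1, so (176/59) = −1.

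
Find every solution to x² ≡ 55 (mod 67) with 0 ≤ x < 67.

Since 67 ≡ 3 (mod 4), a square root of 55 is 55^((67+1)/4) = 55^17 mod 67.
Repeated squaring: 55^2≡10, 55^4≡33, 55^8≡17, 55^16≡21 (mod 67).
55^17 = 55^(16+1) ≡ 16 (mod 67).
Check: 16² = 256 ≡ 55 (mod 67). The two roots are 16 and 51.

16, 51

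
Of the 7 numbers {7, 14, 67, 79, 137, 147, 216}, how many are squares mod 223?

(7/223) = +1 → QR.
(14/223) = +1 → QR.
(67/223) = -1 → non-residue.
(79/223) = -1 → non-residue.
(137/223) = -1 → non-residue.
(147/223) = -1 → non-residue.
(216/223) = -1 → non-residue.
Total quadratic residues among the 7: 2.

2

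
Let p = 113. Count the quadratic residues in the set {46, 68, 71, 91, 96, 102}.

(46/113) = -1 → non-residue.
(68/113) = -1 → non-residue.
(71/113) = -1 → non-residue.
(91/113) = +1 → QR.
(96/113) = -1 → non-residue.
(102/113) = +1 → QR.
Total quadratic residues among the 6: 2.

2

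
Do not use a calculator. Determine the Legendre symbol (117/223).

Euler's criterion: (117/223) ≡ 117^111 (mod 223).
117^2 ≡ 86 (mod 223)
117^4 ≡ 37 (mod 223)
117^8 ≡ 31 (mod 223)
117^16 ≡ 69 (mod 223)
117^32 ≡ 78 (mod 223)
117^64 ≡ 63 (mod 223)
117^111 = 117^(64+32+8+4+2+1) ≡ 222 (mod 223).
Result is 222 ≡ −1, so (117/223) = −1.

-1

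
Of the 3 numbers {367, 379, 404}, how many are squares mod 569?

2

(367/569) = +1 → QR.
(379/569) = -1 → non-residue.
(404/569) = +1 → QR.
Total quadratic residues among the 3: 2.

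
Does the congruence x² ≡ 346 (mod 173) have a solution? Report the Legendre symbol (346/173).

0

First reduce: 346 ≡ 0 (mod 173).
Top reduces to 0: gcd > 1, so the symbol is 0.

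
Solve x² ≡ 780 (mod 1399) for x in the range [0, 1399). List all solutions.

468, 931

Since 1399 ≡ 3 (mod 4), a square root of 780 is 780^((1399+1)/4) = 780^350 mod 1399.
Repeated squaring: 780^2≡1234, 780^4≡644, 780^8≡632, 780^16≡709, 780^32≡440, 780^64≡538, 780^128≡1250, 780^256≡1216 (mod 1399).
780^350 = 780^(256+64+16+8+4+2) ≡ 931 (mod 1399).
Check: 931² = 866761 ≡ 780 (mod 1399). The two roots are 468 and 931.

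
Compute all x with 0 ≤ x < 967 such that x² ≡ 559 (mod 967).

Since 967 ≡ 3 (mod 4), a square root of 559 is 559^((967+1)/4) = 559^242 mod 967.
Repeated squaring: 559^2≡140, 559^4≡260, 559^8≡877, 559^16≡364, 559^32≡17, 559^64≡289, 559^128≡359 (mod 967).
559^242 = 559^(128+64+32+16+2) ≡ 327 (mod 967).
Check: 327² = 106929 ≡ 559 (mod 967). The two roots are 327 and 640.

327, 640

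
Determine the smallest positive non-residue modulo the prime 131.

2

(2/131) = −1, so 2 is the smallest positive non-residue mod 131.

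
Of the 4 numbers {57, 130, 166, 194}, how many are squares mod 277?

3

(57/277) = +1 → QR.
(130/277) = +1 → QR.
(166/277) = -1 → non-residue.
(194/277) = +1 → QR.
Total quadratic residues among the 4: 3.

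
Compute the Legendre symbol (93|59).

Euler's criterion: (93/59) ≡ 34^29 (mod 59).
34^2 ≡ 35 (mod 59)
34^4 ≡ 45 (mod 59)
34^8 ≡ 19 (mod 59)
34^16 ≡ 7 (mod 59)
34^29 = 34^(16+8+4+1) ≡ 58 (mod 59).
Result is 58 ≡ −1, so (93/59) = −1.

-1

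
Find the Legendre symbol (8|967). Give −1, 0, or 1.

Euler's criterion: (8/967) ≡ 8^483 (mod 967).
8^2 ≡ 64 (mod 967)
8^4 ≡ 228 (mod 967)
8^8 ≡ 733 (mod 967)
8^16 ≡ 604 (mod 967)
8^32 ≡ 257 (mod 967)
8^64 ≡ 293 (mod 967)
8^128 ≡ 753 (mod 967)
8^256 ≡ 347 (mod 967)
8^483 = 8^(256+128+64+32+2+1) ≡ 1 (mod 967).
Result is 1, so (8/967) = 1.

1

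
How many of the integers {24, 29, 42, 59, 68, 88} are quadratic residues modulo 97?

2

(24/97) = +1 → QR.
(29/97) = -1 → non-residue.
(42/97) = -1 → non-residue.
(59/97) = -1 → non-residue.
(68/97) = -1 → non-residue.
(88/97) = +1 → QR.
Total quadratic residues among the 6: 2.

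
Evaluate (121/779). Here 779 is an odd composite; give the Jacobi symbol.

1

Reciprocity: 121 ≡ 1 and 779 ≡ 3 (mod 4), so (121/779) = +(779/121).
Reduce top mod 121: now compute (53/121).
Reciprocity: 53 ≡ 1 and 121 ≡ 1 (mod 4), so (53/121) = +(121/53).
Reduce top mod 53: now compute (15/53).
Reciprocity: 15 ≡ 3 and 53 ≡ 1 (mod 4), so (15/53) = +(53/15).
Reduce top mod 15: now compute (8/15).
Pull out 2^3: since 15 ≡ 7 (mod 8), (2/15) = +1, so (2/15)^3 = +1.
Reached (1/15) = 1. Collecting the sign flips along the way, the symbol is +1.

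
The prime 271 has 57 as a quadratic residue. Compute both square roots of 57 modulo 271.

Since 271 ≡ 3 (mod 4), a square root of 57 is 57^((271+1)/4) = 57^68 mod 271.
Repeated squaring: 57^2≡268, 57^4≡9, 57^8≡81, 57^16≡57, 57^32≡268, 57^64≡9 (mod 271).
57^68 = 57^(64+4) ≡ 81 (mod 271).
Check: 81² = 6561 ≡ 57 (mod 271). The two roots are 81 and 190.

81, 190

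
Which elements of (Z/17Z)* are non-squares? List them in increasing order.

Square k = 1,…,8 (k and 17−k give the same square):
1²=1, 2²=4, 3²=9, 4²=16, 5²≡8, 6²≡2, 7²≡15, 8²≡13 (mod 17).
The residues are {1, 2, 4, 8, 9, 13, 15, 16}; the non-residues are the remaining 8 nonzero classes.

3 5 6 7 10 11 12 14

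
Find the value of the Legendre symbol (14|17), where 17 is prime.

Euler's criterion: (14/17) ≡ 14^8 (mod 17).
14^2 ≡ 9 (mod 17)
14^4 ≡ 13 (mod 17)
14^8 ≡ 16 (mod 17)
14^8 = 14^(8) ≡ 16 (mod 17).
Result is 16 ≡ −1, so (14/17) = −1.

-1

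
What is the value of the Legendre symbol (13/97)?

-1

Euler's criterion: (13/97) ≡ 13^48 (mod 97).
13^2 ≡ 72 (mod 97)
13^4 ≡ 43 (mod 97)
13^8 ≡ 6 (mod 97)
13^16 ≡ 36 (mod 97)
13^32 ≡ 35 (mod 97)
13^48 = 13^(32+16) ≡ 96 (mod 97).
Result is 96 ≡ −1, so (13/97) = −1.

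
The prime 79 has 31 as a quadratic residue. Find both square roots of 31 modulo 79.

Since 79 ≡ 3 (mod 4), a square root of 31 is 31^((79+1)/4) = 31^20 mod 79.
Repeated squaring: 31^2≡13, 31^4≡11, 31^8≡42, 31^16≡26 (mod 79).
31^20 = 31^(16+4) ≡ 49 (mod 79).
Check: 49² = 2401 ≡ 31 (mod 79). The two roots are 30 and 49.

30, 49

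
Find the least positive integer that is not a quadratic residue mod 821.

2

(2/821) = −1, so 2 is the smallest positive non-residue mod 821.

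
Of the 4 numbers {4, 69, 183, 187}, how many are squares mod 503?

3

(4/503) = +1 → QR.
(69/503) = +1 → QR.
(183/503) = +1 → QR.
(187/503) = -1 → non-residue.
Total quadratic residues among the 4: 3.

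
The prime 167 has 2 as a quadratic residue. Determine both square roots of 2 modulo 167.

13, 154

Since 167 ≡ 3 (mod 4), a square root of 2 is 2^((167+1)/4) = 2^42 mod 167.
Repeated squaring: 2^2≡4, 2^4≡16, 2^8≡89, 2^16≡72, 2^32≡7 (mod 167).
2^42 = 2^(32+8+2) ≡ 154 (mod 167).
Check: 154² = 23716 ≡ 2 (mod 167). The two roots are 13 and 154.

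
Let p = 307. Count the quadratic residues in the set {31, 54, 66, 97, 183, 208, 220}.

4

(31/307) = -1 → non-residue.
(54/307) = +1 → QR.
(66/307) = +1 → QR.
(97/307) = +1 → QR.
(183/307) = +1 → QR.
(208/307) = -1 → non-residue.
(220/307) = -1 → non-residue.
Total quadratic residues among the 7: 4.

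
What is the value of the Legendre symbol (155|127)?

First reduce: 155 ≡ 28 (mod 127).
Pull out 2^2: since 127 ≡ 7 (mod 8), (2/127) = +1, so (2/127)^2 = +1.
Reciprocity: 7 ≡ 3 and 127 ≡ 3 (mod 4), so (7/127) = −(127/7).
Reduce top mod 7: now compute (1/7).
Reached (1/7) = 1. Collecting the sign flips along the way, the symbol is -1.

-1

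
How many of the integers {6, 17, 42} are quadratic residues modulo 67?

(6/67) = +1 → QR.
(17/67) = +1 → QR.
(42/67) = -1 → non-residue.
Total quadratic residues among the 3: 2.

2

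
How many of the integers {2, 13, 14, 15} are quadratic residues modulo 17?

(2/17) = +1 → QR.
(13/17) = +1 → QR.
(14/17) = -1 → non-residue.
(15/17) = +1 → QR.
Total quadratic residues among the 4: 3.

3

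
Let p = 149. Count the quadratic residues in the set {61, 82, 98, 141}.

(61/149) = +1 → QR.
(82/149) = +1 → QR.
(98/149) = -1 → non-residue.
(141/149) = -1 → non-residue.
Total quadratic residues among the 4: 2.

2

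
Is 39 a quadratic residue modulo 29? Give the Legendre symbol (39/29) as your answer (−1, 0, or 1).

-1

First reduce: 39 ≡ 10 (mod 29).
Pull out 2: since 29 ≡ 5 (mod 8), (2/29) = -1.
Reciprocity: 5 ≡ 1 and 29 ≡ 1 (mod 4), so (5/29) = +(29/5).
Reduce top mod 5: now compute (4/5).
Pull out 2^2: since 5 ≡ 5 (mod 8), (2/5) = -1, so (2/5)^2 = +1.
Reached (1/5) = 1. Collecting the sign flips along the way, the symbol is -1.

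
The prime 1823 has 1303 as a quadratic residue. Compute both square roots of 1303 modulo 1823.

672, 1151

Since 1823 ≡ 3 (mod 4), a square root of 1303 is 1303^((1823+1)/4) = 1303^456 mod 1823.
Repeated squaring: 1303^2≡596, 1303^4≡1554, 1303^8≡1264, 1303^16≡748, 1303^32≡1666, 1303^64≡950, 1303^128≡115, 1303^256≡464 (mod 1823).
1303^456 = 1303^(256+128+64+8) ≡ 672 (mod 1823).
Check: 672² = 451584 ≡ 1303 (mod 1823). The two roots are 672 and 1151.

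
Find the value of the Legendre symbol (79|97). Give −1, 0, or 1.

1

Reciprocity: 79 ≡ 3 and 97 ≡ 1 (mod 4), so (79/97) = +(97/79).
Reduce top mod 79: now compute (18/79).
Pull out 2: since 79 ≡ 7 (mod 8), (2/79) = +1.
Reciprocity: 9 ≡ 1 and 79 ≡ 3 (mod 4), so (9/79) = +(79/9).
Reduce top mod 9: now compute (7/9).
Reciprocity: 7 ≡ 3 and 9 ≡ 1 (mod 4), so (7/9) = +(9/7).
Reduce top mod 7: now compute (2/7).
Pull out 2: since 7 ≡ 7 (mod 8), (2/7) = +1.
Reached (1/7) = 1. Collecting the sign flips along the way, the symbol is +1.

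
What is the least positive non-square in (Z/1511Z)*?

(2/1511) = +1, so 2 is a residue.
(3/1511) = +1, so 3 is a residue.
(4/1511) = +1, so 4 is a residue.
(5/1511) = +1, so 5 is a residue.
(6/1511) = +1, so 6 is a residue.
(7/1511) = +1, so 7 is a residue.
(8/1511) = +1, so 8 is a residue.
(9/1511) = +1, so 9 is a residue.
(10/1511) = +1, so 10 is a residue.
(11/1511) = −1, so 11 is the smallest positive non-residue mod 1511.

11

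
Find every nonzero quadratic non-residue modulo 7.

Square k = 1,…,3 (k and 7−k give the same square):
1²=1, 2²=4, 3²≡2 (mod 7).
The residues are {1, 2, 4}; the non-residues are the remaining 3 nonzero classes.

3, 5, 6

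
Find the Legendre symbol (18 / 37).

Pull out 2: since 37 ≡ 5 (mod 8), (2/37) = -1.
Reciprocity: 9 ≡ 1 and 37 ≡ 1 (mod 4), so (9/37) = +(37/9).
Reduce top mod 9: now compute (1/9).
Reached (1/9) = 1. Collecting the sign flips along the way, the symbol is -1.

-1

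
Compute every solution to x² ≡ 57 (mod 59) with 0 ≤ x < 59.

23, 36

Since 59 ≡ 3 (mod 4), a square root of 57 is 57^((59+1)/4) = 57^15 mod 59.
Repeated squaring: 57^2≡4, 57^4≡16, 57^8≡20 (mod 59).
57^15 = 57^(8+4+2+1) ≡ 36 (mod 59).
Check: 36² = 1296 ≡ 57 (mod 59). The two roots are 23 and 36.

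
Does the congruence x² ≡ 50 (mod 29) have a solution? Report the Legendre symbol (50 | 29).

Euler's criterion: (50/29) ≡ 21^14 (mod 29).
21^2 ≡ 6 (mod 29)
21^4 ≡ 7 (mod 29)
21^8 ≡ 20 (mod 29)
21^14 = 21^(8+4+2) ≡ 28 (mod 29).
Result is 28 ≡ −1, so (50/29) = −1.

-1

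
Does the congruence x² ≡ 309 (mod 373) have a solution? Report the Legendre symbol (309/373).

1

Euler's criterion: (309/373) ≡ 309^186 (mod 373).
309^2 ≡ 366 (mod 373)
309^4 ≡ 49 (mod 373)
309^8 ≡ 163 (mod 373)
309^16 ≡ 86 (mod 373)
309^32 ≡ 309 (mod 373)
309^64 ≡ 366 (mod 373)
309^128 ≡ 49 (mod 373)
309^186 = 309^(128+32+16+8+2) ≡ 1 (mod 373).
Result is 1, so (309/373) = 1.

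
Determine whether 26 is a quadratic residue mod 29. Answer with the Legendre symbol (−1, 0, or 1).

-1

Euler's criterion: (26/29) ≡ 26^14 (mod 29).
26^2 ≡ 9 (mod 29)
26^4 ≡ 23 (mod 29)
26^8 ≡ 7 (mod 29)
26^14 = 26^(8+4+2) ≡ 28 (mod 29).
Result is 28 ≡ −1, so (26/29) = −1.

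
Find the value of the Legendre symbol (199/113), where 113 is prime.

-1

First reduce: 199 ≡ 86 (mod 113).
Pull out 2: since 113 ≡ 1 (mod 8), (2/113) = +1.
Reciprocity: 43 ≡ 3 and 113 ≡ 1 (mod 4), so (43/113) = +(113/43).
Reduce top mod 43: now compute (27/43).
Reciprocity: 27 ≡ 3 and 43 ≡ 3 (mod 4), so (27/43) = −(43/27).
Reduce top mod 27: now compute (16/27).
Pull out 2^4: since 27 ≡ 3 (mod 8), (2/27) = -1, so (2/27)^4 = +1.
Reached (1/27) = 1. Collecting the sign flips along the way, the symbol is -1.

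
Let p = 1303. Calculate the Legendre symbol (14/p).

Pull out 2: since 1303 ≡ 7 (mod 8), (2/1303) = +1.
Reciprocity: 7 ≡ 3 and 1303 ≡ 3 (mod 4), so (7/1303) = −(1303/7).
Reduce top mod 7: now compute (1/7).
Reached (1/7) = 1. Collecting the sign flips along the way, the symbol is -1.

-1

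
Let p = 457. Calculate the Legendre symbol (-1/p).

1

Euler's criterion: (-1/457) ≡ 456^228 (mod 457).
456^2 ≡ 1 (mod 457)
456^4 ≡ 1 (mod 457)
456^8 ≡ 1 (mod 457)
456^16 ≡ 1 (mod 457)
456^32 ≡ 1 (mod 457)
456^64 ≡ 1 (mod 457)
456^128 ≡ 1 (mod 457)
456^228 = 456^(128+64+32+4) ≡ 1 (mod 457).
Result is 1, so (-1/457) = 1.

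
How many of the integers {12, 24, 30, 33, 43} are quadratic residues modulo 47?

2

(12/47) = +1 → QR.
(24/47) = +1 → QR.
(30/47) = -1 → non-residue.
(33/47) = -1 → non-residue.
(43/47) = -1 → non-residue.
Total quadratic residues among the 5: 2.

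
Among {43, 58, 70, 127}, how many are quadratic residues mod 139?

1

(43/139) = -1 → non-residue.
(58/139) = -1 → non-residue.
(70/139) = -1 → non-residue.
(127/139) = +1 → QR.
Total quadratic residues among the 4: 1.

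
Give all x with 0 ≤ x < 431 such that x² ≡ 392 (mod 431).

46, 385

Since 431 ≡ 3 (mod 4), a square root of 392 is 392^((431+1)/4) = 392^108 mod 431.
Repeated squaring: 392^2≡228, 392^4≡264, 392^8≡305, 392^16≡360, 392^32≡300, 392^64≡352 (mod 431).
392^108 = 392^(64+32+8+4) ≡ 46 (mod 431).
Check: 46² = 2116 ≡ 392 (mod 431). The two roots are 46 and 385.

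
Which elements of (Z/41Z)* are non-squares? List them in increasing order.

Square k = 1,…,20 (k and 41−k give the same square):
1²=1, 2²=4, 3²=9, 4²=16, 5²=25, 6²=36, 7²≡8, 8²≡23, 9²≡40, 10²≡18, 11²≡39, 12²≡21, 13²≡5, 14²≡32, 15²≡20, 16²≡10, 17²≡2, 18²≡37, 19²≡33, 20²≡31 (mod 41).
The residues are {1, 2, 4, 5, 8, 9, 10, 16, 18, 20, 21, 23, 25, 31, 32, 33, 36, 37, 39, 40}; the non-residues are the remaining 20 nonzero classes.

3, 6, 7, 11, 12, 13, 14, 15, 17, 19, 22, 24, 26, 27, 28, 29, 30, 34, 35, 38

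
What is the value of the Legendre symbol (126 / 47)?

1

First reduce: 126 ≡ 32 (mod 47).
Pull out 2^5: since 47 ≡ 7 (mod 8), (2/47) = +1, so (2/47)^5 = +1.
Reached (1/47) = 1. Collecting the sign flips along the way, the symbol is +1.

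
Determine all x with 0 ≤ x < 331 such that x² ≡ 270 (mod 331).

57, 274

Since 331 ≡ 3 (mod 4), a square root of 270 is 270^((331+1)/4) = 270^83 mod 331.
Repeated squaring: 270^2≡80, 270^4≡111, 270^8≡74, 270^16≡180, 270^32≡293, 270^64≡120 (mod 331).
270^83 = 270^(64+16+2+1) ≡ 274 (mod 331).
Check: 274² = 75076 ≡ 270 (mod 331). The two roots are 57 and 274.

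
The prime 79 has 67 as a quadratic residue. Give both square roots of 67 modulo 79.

15, 64

Since 79 ≡ 3 (mod 4), a square root of 67 is 67^((79+1)/4) = 67^20 mod 79.
Repeated squaring: 67^2≡65, 67^4≡38, 67^8≡22, 67^16≡10 (mod 79).
67^20 = 67^(16+4) ≡ 64 (mod 79).
Check: 64² = 4096 ≡ 67 (mod 79). The two roots are 15 and 64.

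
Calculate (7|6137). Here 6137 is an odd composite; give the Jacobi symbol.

Reciprocity: 7 ≡ 3 and 6137 ≡ 1 (mod 4), so (7/6137) = +(6137/7).
Reduce top mod 7: now compute (5/7).
Reciprocity: 5 ≡ 1 and 7 ≡ 3 (mod 4), so (5/7) = +(7/5).
Reduce top mod 5: now compute (2/5).
Pull out 2: since 5 ≡ 5 (mod 8), (2/5) = -1.
Reached (1/5) = 1. Collecting the sign flips along the way, the symbol is -1.

-1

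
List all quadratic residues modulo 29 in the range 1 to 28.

Square k = 1,…,14 (k and 29−k give the same square):
1²=1, 2²=4, 3²=9, 4²=16, 5²=25, 6²≡7, 7²≡20, 8²≡6, 9²≡23, 10²≡13, 11²≡5, 12²≡28, 13²≡24, 14²≡22 (mod 29).
So the quadratic residues mod 29 are {1, 4, 5, 6, 7, 9, 13, 16, 20, 22, 23, 24, 25, 28}.

1,4,5,6,7,9,13,16,20,22,23,24,25,28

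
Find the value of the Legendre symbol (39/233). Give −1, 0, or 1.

-1

Reciprocity: 39 ≡ 3 and 233 ≡ 1 (mod 4), so (39/233) = +(233/39).
Reduce top mod 39: now compute (38/39).
Pull out 2: since 39 ≡ 7 (mod 8), (2/39) = +1.
Reciprocity: 19 ≡ 3 and 39 ≡ 3 (mod 4), so (19/39) = −(39/19).
Reduce top mod 19: now compute (1/19).
Reached (1/19) = 1. Collecting the sign flips along the way, the symbol is -1.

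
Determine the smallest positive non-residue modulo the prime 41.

3

(2/41) = +1, so 2 is a residue.
(3/41) = −1, so 3 is the smallest positive non-residue mod 41.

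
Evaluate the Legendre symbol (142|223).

-1

Pull out 2: since 223 ≡ 7 (mod 8), (2/223) = +1.
Reciprocity: 71 ≡ 3 and 223 ≡ 3 (mod 4), so (71/223) = −(223/71).
Reduce top mod 71: now compute (10/71).
Pull out 2: since 71 ≡ 7 (mod 8), (2/71) = +1.
Reciprocity: 5 ≡ 1 and 71 ≡ 3 (mod 4), so (5/71) = +(71/5).
Reduce top mod 5: now compute (1/5).
Reached (1/5) = 1. Collecting the sign flips along the way, the symbol is -1.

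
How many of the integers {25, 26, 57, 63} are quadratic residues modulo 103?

(25/103) = +1 → QR.
(26/103) = +1 → QR.
(57/103) = -1 → non-residue.
(63/103) = +1 → QR.
Total quadratic residues among the 4: 3.

3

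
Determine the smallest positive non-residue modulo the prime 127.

(2/127) = +1, so 2 is a residue.
(3/127) = −1, so 3 is the smallest positive non-residue mod 127.

3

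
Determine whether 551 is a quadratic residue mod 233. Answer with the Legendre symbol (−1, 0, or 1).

1

First reduce: 551 ≡ 85 (mod 233).
Reciprocity: 85 ≡ 1 and 233 ≡ 1 (mod 4), so (85/233) = +(233/85).
Reduce top mod 85: now compute (63/85).
Reciprocity: 63 ≡ 3 and 85 ≡ 1 (mod 4), so (63/85) = +(85/63).
Reduce top mod 63: now compute (22/63).
Pull out 2: since 63 ≡ 7 (mod 8), (2/63) = +1.
Reciprocity: 11 ≡ 3 and 63 ≡ 3 (mod 4), so (11/63) = −(63/11).
Reduce top mod 11: now compute (8/11).
Pull out 2^3: since 11 ≡ 3 (mod 8), (2/11) = -1, so (2/11)^3 = -1.
Reached (1/11) = 1. Collecting the sign flips along the way, the symbol is +1.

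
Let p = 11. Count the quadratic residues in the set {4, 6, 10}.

1

(4/11) = +1 → QR.
(6/11) = -1 → non-residue.
(10/11) = -1 → non-residue.
Total quadratic residues among the 3: 1.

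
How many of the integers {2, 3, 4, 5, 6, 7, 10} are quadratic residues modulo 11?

3

(2/11) = -1 → non-residue.
(3/11) = +1 → QR.
(4/11) = +1 → QR.
(5/11) = +1 → QR.
(6/11) = -1 → non-residue.
(7/11) = -1 → non-residue.
(10/11) = -1 → non-residue.
Total quadratic residues among the 7: 3.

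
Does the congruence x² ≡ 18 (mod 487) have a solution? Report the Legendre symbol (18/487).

1

Euler's criterion: (18/487) ≡ 18^243 (mod 487).
18^2 ≡ 324 (mod 487)
18^4 ≡ 271 (mod 487)
18^8 ≡ 391 (mod 487)
18^16 ≡ 450 (mod 487)
18^32 ≡ 395 (mod 487)
18^64 ≡ 185 (mod 487)
18^128 ≡ 135 (mod 487)
18^243 = 18^(128+64+32+16+2+1) ≡ 1 (mod 487).
Result is 1, so (18/487) = 1.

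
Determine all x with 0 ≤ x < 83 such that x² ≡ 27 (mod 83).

39, 44

Since 83 ≡ 3 (mod 4), a square root of 27 is 27^((83+1)/4) = 27^21 mod 83.
Repeated squaring: 27^2≡65, 27^4≡75, 27^8≡64, 27^16≡29 (mod 83).
27^21 = 27^(16+4+1) ≡ 44 (mod 83).
Check: 44² = 1936 ≡ 27 (mod 83). The two roots are 39 and 44.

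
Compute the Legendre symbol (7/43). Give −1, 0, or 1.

-1

Reciprocity: 7 ≡ 3 and 43 ≡ 3 (mod 4), so (7/43) = −(43/7).
Reduce top mod 7: now compute (1/7).
Reached (1/7) = 1. Collecting the sign flips along the way, the symbol is -1.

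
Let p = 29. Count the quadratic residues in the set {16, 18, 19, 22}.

(16/29) = +1 → QR.
(18/29) = -1 → non-residue.
(19/29) = -1 → non-residue.
(22/29) = +1 → QR.
Total quadratic residues among the 4: 2.

2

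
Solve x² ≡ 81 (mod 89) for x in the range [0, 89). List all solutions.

9, 80

89 ≡ 1 (mod 4), so we find a root by search.
Trying successive values, 9² = 81 ≡ 81 (mod 89). The other root is 89 − 9 = 80.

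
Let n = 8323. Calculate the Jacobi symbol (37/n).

-1

Reciprocity: 37 ≡ 1 and 8323 ≡ 3 (mod 4), so (37/8323) = +(8323/37).
Reduce top mod 37: now compute (35/37).
Reciprocity: 35 ≡ 3 and 37 ≡ 1 (mod 4), so (35/37) = +(37/35).
Reduce top mod 35: now compute (2/35).
Pull out 2: since 35 ≡ 3 (mod 8), (2/35) = -1.
Reached (1/35) = 1. Collecting the sign flips along the way, the symbol is -1.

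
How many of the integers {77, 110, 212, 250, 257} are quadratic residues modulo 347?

(77/347) = -1 → non-residue.
(110/347) = +1 → QR.
(212/347) = +1 → QR.
(250/347) = +1 → QR.
(257/347) = -1 → non-residue.
Total quadratic residues among the 5: 3.

3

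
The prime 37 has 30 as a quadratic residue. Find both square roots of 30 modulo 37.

37 ≡ 1 (mod 4), so we find a root by search.
Trying successive values, 17² = 289 ≡ 30 (mod 37). The other root is 37 − 17 = 20.

17, 20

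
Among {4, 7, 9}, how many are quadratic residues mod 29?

3

(4/29) = +1 → QR.
(7/29) = +1 → QR.
(9/29) = +1 → QR.
Total quadratic residues among the 3: 3.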